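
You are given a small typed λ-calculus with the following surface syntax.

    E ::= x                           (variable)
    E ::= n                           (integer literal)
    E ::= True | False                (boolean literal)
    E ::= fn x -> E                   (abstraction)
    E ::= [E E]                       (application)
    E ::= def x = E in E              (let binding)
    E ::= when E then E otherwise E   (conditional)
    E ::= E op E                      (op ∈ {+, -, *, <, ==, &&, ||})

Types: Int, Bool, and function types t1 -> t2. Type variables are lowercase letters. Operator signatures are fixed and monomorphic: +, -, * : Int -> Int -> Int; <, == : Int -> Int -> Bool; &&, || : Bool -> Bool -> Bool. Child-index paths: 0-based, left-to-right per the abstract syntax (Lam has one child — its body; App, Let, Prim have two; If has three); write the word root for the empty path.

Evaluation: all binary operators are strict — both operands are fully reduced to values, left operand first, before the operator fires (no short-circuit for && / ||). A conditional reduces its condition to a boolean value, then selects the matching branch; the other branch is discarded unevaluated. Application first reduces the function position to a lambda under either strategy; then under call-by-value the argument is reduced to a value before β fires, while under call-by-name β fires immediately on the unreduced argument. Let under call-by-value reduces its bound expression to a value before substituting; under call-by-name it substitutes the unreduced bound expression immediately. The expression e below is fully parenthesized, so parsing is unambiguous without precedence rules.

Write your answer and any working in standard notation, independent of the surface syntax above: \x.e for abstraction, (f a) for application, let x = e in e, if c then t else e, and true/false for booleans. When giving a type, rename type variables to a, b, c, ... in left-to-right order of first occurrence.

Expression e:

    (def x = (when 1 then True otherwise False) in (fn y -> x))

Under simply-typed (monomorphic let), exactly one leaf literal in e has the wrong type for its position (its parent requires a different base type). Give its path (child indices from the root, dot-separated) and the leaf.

Answer: 0.0 : 1

Trace:
  unify Int ~ Bool
  FAIL: mismatch Int ~ Bool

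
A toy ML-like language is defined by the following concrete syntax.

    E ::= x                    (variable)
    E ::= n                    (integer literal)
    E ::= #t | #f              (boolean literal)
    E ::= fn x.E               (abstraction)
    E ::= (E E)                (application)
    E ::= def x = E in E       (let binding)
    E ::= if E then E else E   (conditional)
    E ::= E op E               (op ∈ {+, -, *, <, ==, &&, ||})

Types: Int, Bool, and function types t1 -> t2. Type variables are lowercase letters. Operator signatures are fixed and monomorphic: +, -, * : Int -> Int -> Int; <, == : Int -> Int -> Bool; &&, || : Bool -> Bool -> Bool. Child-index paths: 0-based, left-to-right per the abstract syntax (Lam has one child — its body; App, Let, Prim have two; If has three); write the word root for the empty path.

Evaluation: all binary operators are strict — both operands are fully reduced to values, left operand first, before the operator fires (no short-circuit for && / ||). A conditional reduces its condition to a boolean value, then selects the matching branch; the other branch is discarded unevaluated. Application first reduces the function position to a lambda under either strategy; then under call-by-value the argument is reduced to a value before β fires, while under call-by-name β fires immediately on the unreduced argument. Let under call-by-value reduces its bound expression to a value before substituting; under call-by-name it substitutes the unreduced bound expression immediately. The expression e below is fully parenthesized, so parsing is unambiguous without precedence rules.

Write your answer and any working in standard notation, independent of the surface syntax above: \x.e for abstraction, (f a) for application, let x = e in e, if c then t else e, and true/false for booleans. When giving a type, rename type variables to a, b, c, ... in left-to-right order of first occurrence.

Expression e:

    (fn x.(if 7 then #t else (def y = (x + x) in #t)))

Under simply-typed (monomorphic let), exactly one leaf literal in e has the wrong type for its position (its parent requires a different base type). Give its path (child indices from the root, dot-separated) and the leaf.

Derivation:
  unify Int ~ Bool
  FAIL: mismatch Int ~ Bool

Answer: 0.0 : 7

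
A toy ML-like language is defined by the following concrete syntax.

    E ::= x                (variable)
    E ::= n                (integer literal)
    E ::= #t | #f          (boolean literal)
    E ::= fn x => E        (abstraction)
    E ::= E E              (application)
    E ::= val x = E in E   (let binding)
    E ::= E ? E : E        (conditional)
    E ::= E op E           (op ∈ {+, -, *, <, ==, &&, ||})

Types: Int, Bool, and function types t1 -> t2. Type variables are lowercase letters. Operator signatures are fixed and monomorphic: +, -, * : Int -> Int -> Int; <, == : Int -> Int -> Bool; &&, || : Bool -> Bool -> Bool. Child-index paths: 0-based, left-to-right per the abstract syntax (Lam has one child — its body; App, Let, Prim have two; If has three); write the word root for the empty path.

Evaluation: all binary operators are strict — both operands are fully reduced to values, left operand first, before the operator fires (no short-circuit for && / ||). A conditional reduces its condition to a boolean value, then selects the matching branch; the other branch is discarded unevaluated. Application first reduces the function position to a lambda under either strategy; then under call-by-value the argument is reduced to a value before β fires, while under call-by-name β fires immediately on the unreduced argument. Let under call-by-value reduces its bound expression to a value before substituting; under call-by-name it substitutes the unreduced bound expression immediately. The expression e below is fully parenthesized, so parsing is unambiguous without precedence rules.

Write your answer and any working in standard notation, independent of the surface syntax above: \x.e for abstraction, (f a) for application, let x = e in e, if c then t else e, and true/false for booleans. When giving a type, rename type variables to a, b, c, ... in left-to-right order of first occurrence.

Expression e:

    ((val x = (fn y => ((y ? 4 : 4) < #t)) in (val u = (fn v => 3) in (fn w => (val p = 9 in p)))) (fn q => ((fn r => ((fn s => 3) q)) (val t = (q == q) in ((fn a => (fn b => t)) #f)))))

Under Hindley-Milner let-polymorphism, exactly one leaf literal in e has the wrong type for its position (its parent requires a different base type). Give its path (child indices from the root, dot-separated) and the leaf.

Answer: 0.0.0.1 : true

Derivation:
y : a
  unify a ~ Bool
  unify Int ~ Int
  unify Int ~ Int
  unify Bool ~ Int
  FAIL: mismatch Bool ~ Int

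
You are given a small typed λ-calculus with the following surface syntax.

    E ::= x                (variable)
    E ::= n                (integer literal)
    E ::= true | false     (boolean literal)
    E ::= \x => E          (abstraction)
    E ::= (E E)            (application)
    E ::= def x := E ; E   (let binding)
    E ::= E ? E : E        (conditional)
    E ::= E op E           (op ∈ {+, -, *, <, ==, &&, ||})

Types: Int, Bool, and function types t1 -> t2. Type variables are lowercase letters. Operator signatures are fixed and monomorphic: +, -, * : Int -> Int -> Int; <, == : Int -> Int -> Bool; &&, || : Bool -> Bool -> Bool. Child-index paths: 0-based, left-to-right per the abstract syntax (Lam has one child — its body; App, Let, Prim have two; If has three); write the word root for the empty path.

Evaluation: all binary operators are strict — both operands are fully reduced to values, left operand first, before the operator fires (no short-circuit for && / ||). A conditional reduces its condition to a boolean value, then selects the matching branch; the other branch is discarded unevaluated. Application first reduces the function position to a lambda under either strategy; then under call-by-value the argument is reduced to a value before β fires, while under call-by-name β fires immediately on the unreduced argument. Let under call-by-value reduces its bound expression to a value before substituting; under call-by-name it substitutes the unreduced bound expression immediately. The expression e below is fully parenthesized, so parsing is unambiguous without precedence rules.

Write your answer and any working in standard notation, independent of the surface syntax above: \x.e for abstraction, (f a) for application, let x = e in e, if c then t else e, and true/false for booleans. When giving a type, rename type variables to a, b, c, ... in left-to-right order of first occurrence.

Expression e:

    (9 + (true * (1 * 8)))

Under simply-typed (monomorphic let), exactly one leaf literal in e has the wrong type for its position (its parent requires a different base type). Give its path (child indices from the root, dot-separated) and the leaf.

Derivation:
  unify Int ~ Int
  unify Bool ~ Int
  FAIL: mismatch Bool ~ Int

Answer: 1.0 : true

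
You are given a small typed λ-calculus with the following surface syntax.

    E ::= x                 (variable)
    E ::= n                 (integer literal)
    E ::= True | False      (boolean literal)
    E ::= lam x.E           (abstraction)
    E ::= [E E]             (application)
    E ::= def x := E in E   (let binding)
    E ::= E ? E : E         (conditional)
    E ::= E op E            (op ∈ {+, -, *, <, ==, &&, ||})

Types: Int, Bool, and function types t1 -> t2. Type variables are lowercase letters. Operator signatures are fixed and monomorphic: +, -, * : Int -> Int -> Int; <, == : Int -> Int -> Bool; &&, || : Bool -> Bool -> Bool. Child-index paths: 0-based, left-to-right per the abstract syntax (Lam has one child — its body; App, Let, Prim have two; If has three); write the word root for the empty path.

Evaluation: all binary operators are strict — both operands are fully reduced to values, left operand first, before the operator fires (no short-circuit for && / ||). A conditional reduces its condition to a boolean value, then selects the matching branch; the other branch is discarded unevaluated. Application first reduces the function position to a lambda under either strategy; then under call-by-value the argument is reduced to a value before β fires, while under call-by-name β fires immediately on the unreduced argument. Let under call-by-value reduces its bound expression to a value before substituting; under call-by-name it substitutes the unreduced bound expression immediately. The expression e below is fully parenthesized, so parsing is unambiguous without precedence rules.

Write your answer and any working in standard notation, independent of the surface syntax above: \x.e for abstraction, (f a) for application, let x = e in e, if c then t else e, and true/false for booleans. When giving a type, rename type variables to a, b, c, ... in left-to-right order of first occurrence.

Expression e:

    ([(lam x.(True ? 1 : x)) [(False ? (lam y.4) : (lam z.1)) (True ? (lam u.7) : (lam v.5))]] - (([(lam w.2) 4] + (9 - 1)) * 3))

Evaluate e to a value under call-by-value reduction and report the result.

Derivation:
step 0: (((\x.(if true then 1 else x)) ((if false then (\y.4) else (\z.1)) (if true then (\u.7) else (\v.5)))) - ((((\w.2) 4) + (9 - 1)) * 3))
step 1: [if@0.1.0] (((\x.(if true then 1 else x)) ((\z.1) (if true then (\u.7) else (\v.5)))) - ((((\w.2) 4) + (9 - 1)) * 3))
step 2: [if@0.1.1] (((\x.(if true then 1 else x)) ((\z.1) (\u.7))) - ((((\w.2) 4) + (9 - 1)) * 3))
step 3: [beta@0.1] (((\x.(if true then 1 else x)) 1) - ((((\w.2) 4) + (9 - 1)) * 3))
step 4: [beta@0] ((if true then 1 else 1) - ((((\w.2) 4) + (9 - 1)) * 3))
step 5: [if@0] (1 - ((((\w.2) 4) + (9 - 1)) * 3))
step 6: [beta@1.0.0] (1 - ((2 + (9 - 1)) * 3))
step 7: [delta@1.0.1] (1 - ((2 + 8) * 3))
step 8: [delta@1.0] (1 - (10 * 3))
step 9: [delta@1] (1 - 30)
step 10: [delta@root] -29

Answer: -29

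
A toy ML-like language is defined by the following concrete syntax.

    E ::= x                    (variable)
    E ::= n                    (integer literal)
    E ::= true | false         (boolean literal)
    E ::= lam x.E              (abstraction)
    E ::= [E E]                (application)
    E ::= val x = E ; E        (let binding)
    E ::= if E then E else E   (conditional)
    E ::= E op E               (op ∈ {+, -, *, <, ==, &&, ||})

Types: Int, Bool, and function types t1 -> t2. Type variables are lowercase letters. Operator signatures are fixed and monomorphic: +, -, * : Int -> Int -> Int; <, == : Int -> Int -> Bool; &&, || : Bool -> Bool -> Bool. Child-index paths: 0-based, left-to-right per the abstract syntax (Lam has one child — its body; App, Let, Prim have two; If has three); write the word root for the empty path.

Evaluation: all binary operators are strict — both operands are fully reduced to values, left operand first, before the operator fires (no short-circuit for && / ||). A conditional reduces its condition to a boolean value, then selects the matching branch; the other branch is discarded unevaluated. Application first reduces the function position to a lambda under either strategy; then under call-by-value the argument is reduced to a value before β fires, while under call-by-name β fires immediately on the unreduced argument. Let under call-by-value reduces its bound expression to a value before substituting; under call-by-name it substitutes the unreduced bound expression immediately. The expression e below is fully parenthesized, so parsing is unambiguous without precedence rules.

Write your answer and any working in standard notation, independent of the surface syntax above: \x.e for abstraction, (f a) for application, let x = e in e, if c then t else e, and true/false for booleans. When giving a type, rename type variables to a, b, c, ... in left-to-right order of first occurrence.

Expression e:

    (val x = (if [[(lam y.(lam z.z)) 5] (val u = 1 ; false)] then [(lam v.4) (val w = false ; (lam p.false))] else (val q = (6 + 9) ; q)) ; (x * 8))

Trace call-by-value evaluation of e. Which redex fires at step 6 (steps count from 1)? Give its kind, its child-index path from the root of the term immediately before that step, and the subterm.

Answer: let at 0 : (let q = 15 in q)

Trace:
step 0: (let x = (if (((\y.(\z.z)) 5) (let u = 1 in false)) then ((\v.4) (let w = false in (\p.false))) else (let q = (6 + 9) in q)) in (x * 8))
step 1: [beta@0.0.0] (let x = (if ((\z.z) (let u = 1 in false)) then ((\v.4) (let w = false in (\p.false))) else (let q = (6 + 9) in q)) in (x * 8))
step 2: [let@0.0.1] (let x = (if ((\z.z) false) then ((\v.4) (let w = false in (\p.false))) else (let q = (6 + 9) in q)) in (x * 8))
step 3: [beta@0.0] (let x = (if false then ((\v.4) (let w = false in (\p.false))) else (let q = (6 + 9) in q)) in (x * 8))
step 4: [if@0] (let x = (let q = (6 + 9) in q) in (x * 8))
step 5: [delta@0.0] (let x = (let q = 15 in q) in (x * 8))
step 6: [let@0] (let x = 15 in (x * 8))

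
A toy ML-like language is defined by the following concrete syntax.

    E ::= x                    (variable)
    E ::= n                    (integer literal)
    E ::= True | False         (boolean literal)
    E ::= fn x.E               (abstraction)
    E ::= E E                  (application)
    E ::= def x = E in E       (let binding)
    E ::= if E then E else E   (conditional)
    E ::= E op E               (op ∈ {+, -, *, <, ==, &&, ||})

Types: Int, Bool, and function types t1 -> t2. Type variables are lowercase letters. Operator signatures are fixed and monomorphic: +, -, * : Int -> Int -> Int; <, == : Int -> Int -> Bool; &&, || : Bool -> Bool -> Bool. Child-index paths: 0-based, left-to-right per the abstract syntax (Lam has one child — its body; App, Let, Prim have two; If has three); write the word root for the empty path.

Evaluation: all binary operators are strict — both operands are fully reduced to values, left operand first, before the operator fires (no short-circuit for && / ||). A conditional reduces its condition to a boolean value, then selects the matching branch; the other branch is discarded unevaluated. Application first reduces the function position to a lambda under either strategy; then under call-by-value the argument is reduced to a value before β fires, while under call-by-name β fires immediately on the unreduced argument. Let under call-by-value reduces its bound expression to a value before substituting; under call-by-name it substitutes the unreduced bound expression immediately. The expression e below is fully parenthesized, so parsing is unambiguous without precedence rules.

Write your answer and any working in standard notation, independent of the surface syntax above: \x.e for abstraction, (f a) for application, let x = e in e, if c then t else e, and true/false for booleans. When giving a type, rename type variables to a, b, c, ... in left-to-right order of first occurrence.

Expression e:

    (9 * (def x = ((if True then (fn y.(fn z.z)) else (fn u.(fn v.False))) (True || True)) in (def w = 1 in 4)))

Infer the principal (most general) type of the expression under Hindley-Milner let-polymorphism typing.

Working:
  unify Int ~ Int
  unify Bool ~ Bool
z : b
\z._ : b -> b
\y._ : a -> b -> b
\v._ : d -> Bool
\u._ : c -> d -> Bool
  unify a -> b -> b ~ c -> d -> Bool
  unify a ~ c
  unify b -> b ~ d -> Bool
  unify b ~ d
  unify d ~ Bool
  unify Bool ~ Bool
  unify Bool ~ Bool
  unify c -> Bool -> Bool ~ Bool -> e
  unify c ~ Bool
  unify Bool -> Bool ~ e
_ _ : Bool -> Bool
let x : Bool -> Bool
let w : Int
  unify Int ~ Int

Answer: Int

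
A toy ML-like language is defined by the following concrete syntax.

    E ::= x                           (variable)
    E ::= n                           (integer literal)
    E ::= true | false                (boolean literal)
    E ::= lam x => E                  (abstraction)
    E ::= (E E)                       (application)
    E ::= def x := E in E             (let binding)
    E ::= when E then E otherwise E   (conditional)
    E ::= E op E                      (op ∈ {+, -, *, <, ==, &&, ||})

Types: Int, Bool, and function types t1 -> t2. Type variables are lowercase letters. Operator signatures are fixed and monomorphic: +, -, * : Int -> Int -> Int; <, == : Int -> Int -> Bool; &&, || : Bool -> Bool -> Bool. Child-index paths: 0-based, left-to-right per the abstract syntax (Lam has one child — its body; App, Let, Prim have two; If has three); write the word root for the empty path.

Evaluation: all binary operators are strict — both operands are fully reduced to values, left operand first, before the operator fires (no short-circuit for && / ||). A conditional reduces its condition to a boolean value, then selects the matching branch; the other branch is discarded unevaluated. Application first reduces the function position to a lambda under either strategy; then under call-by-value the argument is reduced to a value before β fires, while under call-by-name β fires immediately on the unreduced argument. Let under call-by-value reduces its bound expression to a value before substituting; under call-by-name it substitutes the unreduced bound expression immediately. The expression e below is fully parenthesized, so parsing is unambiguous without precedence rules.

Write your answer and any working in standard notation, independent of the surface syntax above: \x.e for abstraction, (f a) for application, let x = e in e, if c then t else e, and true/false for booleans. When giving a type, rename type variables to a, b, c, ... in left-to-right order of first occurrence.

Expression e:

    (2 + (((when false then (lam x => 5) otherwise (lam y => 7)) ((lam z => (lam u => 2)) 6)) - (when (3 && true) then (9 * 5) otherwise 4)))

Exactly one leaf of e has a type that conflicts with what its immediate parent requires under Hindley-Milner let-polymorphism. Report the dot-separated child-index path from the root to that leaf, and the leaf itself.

Answer: 1.1.0.0 : 3

Working:
  unify Int ~ Int
  unify Bool ~ Bool
\x._ : a -> Int
\y._ : b -> Int
  unify a -> Int ~ b -> Int
  unify a ~ b
  unify Int ~ Int
\u._ : d -> Int
\z._ : c -> d -> Int
  unify c -> d -> Int ~ Int -> e
  unify c ~ Int
  unify d -> Int ~ e
_ _ : d -> Int
  unify b -> Int ~ (d -> Int) -> f
  unify b ~ d -> Int
  unify Int ~ f
_ _ : Int
  unify Int ~ Int
  unify Int ~ Bool
  FAIL: mismatch Int ~ Bool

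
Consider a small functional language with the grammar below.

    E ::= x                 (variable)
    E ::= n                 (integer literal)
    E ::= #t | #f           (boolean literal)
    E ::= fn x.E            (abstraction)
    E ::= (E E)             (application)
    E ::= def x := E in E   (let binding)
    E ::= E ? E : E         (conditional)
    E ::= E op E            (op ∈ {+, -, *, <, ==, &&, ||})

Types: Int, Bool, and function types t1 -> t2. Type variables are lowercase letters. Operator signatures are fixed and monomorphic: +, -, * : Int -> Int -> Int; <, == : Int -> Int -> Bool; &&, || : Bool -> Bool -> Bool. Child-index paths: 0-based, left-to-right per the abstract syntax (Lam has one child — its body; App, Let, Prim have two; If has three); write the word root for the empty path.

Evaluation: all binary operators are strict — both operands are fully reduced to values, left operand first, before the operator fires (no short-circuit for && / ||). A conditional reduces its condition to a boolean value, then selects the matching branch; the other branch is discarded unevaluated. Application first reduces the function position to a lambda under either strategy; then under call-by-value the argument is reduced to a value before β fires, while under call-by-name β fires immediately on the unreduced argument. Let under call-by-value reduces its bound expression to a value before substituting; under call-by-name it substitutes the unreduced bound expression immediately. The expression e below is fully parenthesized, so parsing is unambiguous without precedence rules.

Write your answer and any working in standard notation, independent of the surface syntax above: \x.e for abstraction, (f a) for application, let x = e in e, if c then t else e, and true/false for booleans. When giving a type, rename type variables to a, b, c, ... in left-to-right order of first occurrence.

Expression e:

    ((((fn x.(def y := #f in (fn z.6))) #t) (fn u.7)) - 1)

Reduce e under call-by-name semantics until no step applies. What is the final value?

Working:
step 0: ((((\x.(let y = false in (\z.6))) true) (\u.7)) - 1)
step 1: [beta@0.0] (((let y = false in (\z.6)) (\u.7)) - 1)
step 2: [let@0.0] (((\z.6) (\u.7)) - 1)
step 3: [beta@0] (6 - 1)
step 4: [delta@root] 5

Answer: 5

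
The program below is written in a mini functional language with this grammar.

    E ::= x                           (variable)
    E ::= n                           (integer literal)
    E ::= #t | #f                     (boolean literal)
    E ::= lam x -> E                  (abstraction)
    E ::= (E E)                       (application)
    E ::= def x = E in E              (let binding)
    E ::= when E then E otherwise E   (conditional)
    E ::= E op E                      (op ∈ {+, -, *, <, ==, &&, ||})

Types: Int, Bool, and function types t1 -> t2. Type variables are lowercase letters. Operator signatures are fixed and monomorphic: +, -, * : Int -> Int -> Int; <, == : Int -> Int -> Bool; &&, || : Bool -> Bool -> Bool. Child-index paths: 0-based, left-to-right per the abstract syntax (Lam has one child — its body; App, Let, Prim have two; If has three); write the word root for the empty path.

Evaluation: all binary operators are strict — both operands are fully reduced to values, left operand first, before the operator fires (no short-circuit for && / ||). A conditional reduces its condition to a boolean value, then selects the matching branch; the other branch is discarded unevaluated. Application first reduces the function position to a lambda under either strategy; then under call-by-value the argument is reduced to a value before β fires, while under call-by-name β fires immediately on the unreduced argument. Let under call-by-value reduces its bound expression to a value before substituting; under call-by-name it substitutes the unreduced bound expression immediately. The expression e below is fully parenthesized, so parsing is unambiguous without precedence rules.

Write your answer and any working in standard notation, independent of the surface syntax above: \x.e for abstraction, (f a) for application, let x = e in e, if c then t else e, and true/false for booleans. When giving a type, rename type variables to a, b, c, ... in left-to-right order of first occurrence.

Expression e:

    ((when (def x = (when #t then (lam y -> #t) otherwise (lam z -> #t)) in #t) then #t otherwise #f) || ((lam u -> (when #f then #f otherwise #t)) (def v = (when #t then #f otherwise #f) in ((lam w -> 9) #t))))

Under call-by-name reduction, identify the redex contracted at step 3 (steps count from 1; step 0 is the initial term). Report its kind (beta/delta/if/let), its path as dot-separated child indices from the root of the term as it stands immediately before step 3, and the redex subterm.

Derivation:
step 0: ((if (let x = (if true then (\y.true) else (\z.true)) in true) then true else false) || ((\u.(if false then false else true)) (let v = (if true then false else false) in ((\w.9) true))))
step 1: [let@0.0] ((if true then true else false) || ((\u.(if false then false else true)) (let v = (if true then false else false) in ((\w.9) true))))
step 2: [if@0] (true || ((\u.(if false then false else true)) (let v = (if true then false else false) in ((\w.9) true))))
step 3: [beta@1] (true || (if false then false else true))

Answer: beta at 1 : ((\u.(if false then false else true)) (let v = (if true then false else false) in ((\w.9) true)))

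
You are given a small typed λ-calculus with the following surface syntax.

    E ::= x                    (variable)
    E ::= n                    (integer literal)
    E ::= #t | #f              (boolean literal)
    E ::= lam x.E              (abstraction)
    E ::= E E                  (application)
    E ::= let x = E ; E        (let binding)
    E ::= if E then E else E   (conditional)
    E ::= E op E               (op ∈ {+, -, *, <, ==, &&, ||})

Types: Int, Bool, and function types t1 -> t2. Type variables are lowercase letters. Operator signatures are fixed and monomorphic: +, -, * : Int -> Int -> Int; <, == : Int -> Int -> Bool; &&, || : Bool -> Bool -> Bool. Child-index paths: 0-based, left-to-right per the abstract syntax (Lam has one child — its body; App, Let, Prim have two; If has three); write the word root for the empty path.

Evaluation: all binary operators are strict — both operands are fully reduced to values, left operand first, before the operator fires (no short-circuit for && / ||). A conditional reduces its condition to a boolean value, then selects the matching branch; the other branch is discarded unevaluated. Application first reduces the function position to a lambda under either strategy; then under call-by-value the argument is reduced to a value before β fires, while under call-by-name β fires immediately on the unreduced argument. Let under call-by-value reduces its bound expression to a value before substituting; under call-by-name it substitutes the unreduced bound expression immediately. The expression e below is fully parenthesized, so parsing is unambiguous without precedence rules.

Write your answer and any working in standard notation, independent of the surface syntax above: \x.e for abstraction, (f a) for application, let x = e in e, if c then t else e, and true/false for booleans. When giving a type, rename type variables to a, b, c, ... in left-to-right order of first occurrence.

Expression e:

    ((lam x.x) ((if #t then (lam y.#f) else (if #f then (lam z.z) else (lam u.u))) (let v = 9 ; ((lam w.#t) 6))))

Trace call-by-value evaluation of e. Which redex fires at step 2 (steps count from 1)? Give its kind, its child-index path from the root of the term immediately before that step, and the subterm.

Working:
step 0: ((\x.x) ((if true then (\y.false) else (if false then (\z.z) else (\u.u))) (let v = 9 in ((\w.true) 6))))
step 1: [if@1.0] ((\x.x) ((\y.false) (let v = 9 in ((\w.true) 6))))
step 2: [let@1.1] ((\x.x) ((\y.false) ((\w.true) 6)))

Answer: let at 1.1 : (let v = 9 in ((\w.true) 6))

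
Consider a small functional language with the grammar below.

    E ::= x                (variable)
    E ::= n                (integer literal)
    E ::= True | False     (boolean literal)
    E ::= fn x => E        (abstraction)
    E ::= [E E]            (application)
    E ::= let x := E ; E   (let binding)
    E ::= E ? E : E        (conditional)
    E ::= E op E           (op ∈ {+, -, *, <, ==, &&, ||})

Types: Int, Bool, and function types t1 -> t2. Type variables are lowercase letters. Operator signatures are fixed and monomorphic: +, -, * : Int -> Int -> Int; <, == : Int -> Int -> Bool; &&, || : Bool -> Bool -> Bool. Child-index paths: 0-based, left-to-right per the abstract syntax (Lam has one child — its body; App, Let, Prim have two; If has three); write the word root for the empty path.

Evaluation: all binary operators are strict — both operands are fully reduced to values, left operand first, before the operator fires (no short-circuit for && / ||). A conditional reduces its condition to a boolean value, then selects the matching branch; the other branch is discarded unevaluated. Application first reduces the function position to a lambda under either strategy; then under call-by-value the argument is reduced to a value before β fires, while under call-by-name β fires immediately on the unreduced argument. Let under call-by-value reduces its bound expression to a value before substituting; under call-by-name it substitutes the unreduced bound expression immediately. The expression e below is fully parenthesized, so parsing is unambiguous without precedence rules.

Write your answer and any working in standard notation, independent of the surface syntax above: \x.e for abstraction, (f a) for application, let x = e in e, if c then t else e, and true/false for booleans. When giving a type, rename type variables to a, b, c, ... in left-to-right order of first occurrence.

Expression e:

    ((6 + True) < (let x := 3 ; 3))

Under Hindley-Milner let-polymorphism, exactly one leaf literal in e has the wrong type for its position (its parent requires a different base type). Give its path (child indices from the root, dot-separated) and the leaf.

Working:
  unify Int ~ Int
  unify Bool ~ Int
  FAIL: mismatch Bool ~ Int

Answer: 0.1 : true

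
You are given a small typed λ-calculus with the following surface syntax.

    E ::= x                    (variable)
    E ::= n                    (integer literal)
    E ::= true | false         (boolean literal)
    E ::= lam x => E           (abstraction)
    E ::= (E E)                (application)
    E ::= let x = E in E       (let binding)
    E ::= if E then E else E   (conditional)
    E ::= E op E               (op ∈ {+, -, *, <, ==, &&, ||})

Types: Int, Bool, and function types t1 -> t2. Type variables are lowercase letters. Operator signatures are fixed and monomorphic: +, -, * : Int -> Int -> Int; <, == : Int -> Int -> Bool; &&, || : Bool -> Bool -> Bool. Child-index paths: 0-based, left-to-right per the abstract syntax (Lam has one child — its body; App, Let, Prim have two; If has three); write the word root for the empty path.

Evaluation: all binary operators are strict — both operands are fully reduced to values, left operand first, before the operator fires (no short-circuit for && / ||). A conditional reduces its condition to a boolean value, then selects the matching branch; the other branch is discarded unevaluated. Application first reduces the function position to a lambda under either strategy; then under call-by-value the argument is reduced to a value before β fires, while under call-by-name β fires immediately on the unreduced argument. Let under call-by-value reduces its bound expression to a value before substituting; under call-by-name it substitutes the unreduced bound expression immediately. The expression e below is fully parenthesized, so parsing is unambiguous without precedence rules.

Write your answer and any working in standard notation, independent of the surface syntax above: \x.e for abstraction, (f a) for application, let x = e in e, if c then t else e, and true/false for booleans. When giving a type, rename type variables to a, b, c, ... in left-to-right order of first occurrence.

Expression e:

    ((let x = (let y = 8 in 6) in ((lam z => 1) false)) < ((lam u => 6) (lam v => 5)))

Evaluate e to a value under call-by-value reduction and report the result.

Derivation:
step 0: ((let x = (let y = 8 in 6) in ((\z.1) false)) < ((\u.6) (\v.5)))
step 1: [let@0.0] ((let x = 6 in ((\z.1) false)) < ((\u.6) (\v.5)))
step 2: [let@0] (((\z.1) false) < ((\u.6) (\v.5)))
step 3: [beta@0] (1 < ((\u.6) (\v.5)))
step 4: [beta@1] (1 < 6)
step 5: [delta@root] true

Answer: true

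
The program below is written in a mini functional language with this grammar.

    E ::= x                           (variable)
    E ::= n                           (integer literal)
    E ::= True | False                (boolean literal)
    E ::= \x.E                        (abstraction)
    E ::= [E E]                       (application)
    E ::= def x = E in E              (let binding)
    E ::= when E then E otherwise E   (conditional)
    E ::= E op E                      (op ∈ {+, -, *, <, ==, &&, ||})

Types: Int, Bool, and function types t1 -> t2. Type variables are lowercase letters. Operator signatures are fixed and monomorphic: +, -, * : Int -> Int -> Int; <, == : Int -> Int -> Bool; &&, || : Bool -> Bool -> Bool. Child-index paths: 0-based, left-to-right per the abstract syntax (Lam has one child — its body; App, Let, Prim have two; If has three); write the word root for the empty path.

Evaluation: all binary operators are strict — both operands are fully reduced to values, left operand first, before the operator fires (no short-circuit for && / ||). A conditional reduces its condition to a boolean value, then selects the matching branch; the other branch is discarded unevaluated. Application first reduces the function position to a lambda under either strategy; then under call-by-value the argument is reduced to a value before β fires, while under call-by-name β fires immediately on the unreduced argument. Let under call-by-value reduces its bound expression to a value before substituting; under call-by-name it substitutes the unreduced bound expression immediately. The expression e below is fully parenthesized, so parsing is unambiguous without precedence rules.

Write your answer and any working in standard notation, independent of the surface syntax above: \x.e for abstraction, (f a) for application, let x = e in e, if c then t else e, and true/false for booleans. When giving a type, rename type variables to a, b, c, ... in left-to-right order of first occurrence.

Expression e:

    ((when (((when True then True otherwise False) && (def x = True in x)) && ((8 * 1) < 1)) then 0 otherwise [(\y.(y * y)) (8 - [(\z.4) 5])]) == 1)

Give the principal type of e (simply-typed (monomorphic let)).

Derivation:
  unify Bool ~ Bool
  unify Bool ~ Bool
  unify Bool ~ Bool
let x : Bool
x : Bool
  unify Bool ~ Bool
  unify Bool ~ Bool
  unify Int ~ Int
  unify Int ~ Int
  unify Int ~ Int
  unify Int ~ Int
  unify Bool ~ Bool
  unify Bool ~ Bool
y : a
  unify a ~ Int
y : Int
  unify Int ~ Int
\y._ : Int -> Int
  unify Int ~ Int
\z._ : b -> Int
  unify b -> Int ~ Int -> c
  unify b ~ Int
  unify Int ~ c
_ _ : Int
  unify Int ~ Int
  unify Int -> Int ~ Int -> d
  unify Int ~ Int
  unify Int ~ d
_ _ : Int
  unify Int ~ Int
  unify Int ~ Int
  unify Int ~ Int

Answer: Bool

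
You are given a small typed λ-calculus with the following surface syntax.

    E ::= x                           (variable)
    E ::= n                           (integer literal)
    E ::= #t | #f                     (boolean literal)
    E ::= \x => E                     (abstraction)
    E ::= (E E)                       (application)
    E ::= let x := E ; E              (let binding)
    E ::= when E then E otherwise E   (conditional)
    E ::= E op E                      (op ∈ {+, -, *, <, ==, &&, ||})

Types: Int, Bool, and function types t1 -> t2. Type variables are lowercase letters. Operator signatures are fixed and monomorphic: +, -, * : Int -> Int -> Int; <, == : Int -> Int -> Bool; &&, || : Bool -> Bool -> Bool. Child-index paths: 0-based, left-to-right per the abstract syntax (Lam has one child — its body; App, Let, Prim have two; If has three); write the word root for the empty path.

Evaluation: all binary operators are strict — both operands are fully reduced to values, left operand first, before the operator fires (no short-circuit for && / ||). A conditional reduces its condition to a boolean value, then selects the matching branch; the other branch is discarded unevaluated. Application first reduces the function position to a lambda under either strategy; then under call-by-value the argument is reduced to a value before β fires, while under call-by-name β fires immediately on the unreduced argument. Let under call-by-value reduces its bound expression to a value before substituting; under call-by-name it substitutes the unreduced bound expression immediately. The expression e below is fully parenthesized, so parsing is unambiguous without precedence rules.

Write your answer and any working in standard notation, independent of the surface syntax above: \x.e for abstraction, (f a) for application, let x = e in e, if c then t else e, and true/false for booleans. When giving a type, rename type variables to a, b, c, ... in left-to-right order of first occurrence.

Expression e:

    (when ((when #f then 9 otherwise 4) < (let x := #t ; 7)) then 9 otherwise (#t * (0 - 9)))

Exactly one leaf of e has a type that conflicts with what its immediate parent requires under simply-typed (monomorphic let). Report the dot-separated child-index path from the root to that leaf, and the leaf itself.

Working:
  unify Bool ~ Bool
  unify Int ~ Int
  unify Int ~ Int
let x : Bool
  unify Int ~ Int
  unify Bool ~ Bool
  unify Bool ~ Int
  FAIL: mismatch Bool ~ Int

Answer: 2.0 : true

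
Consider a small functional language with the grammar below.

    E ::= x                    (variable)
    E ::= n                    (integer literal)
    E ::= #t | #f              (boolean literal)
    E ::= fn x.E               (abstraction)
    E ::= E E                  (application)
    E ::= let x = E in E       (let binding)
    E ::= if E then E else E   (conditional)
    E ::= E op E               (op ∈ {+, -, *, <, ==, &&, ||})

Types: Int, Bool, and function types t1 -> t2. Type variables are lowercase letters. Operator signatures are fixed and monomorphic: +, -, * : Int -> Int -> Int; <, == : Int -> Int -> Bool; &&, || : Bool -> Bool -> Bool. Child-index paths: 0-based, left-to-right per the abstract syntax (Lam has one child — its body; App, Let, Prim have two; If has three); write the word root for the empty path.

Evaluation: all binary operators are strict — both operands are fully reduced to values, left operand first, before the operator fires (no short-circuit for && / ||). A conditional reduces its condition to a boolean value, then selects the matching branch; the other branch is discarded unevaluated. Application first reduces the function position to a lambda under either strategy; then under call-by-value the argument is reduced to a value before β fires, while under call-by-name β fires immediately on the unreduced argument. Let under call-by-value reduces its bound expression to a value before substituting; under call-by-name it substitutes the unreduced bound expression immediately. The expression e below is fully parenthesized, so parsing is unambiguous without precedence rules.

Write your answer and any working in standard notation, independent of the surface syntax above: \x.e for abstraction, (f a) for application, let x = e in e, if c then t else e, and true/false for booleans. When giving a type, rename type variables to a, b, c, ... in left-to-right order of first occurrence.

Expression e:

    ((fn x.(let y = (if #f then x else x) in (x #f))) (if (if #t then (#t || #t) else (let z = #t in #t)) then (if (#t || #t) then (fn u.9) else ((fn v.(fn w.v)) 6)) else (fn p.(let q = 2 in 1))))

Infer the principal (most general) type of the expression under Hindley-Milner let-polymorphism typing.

Answer: Int

Working:
  unify Bool ~ Bool
x : a
x : a
  unify a ~ a
let y : a
x : a
  unify a ~ Bool -> b
_ _ : b
\x._ : (Bool -> b) -> b
  unify Bool ~ Bool
  unify Bool ~ Bool
  unify Bool ~ Bool
let z : Bool
  unify Bool ~ Bool
  unify Bool ~ Bool
  unify Bool ~ Bool
  unify Bool ~ Bool
  unify Bool ~ Bool
\u._ : c -> Int
v : d
\w._ : e -> d
\v._ : d -> e -> d
  unify d -> e -> d ~ Int -> f
  unify d ~ Int
  unify e -> Int ~ f
_ _ : e -> Int
  unify c -> Int ~ e -> Int
  unify c ~ e
  unify Int ~ Int
let q : Int
\p._ : g -> Int
  unify e -> Int ~ g -> Int
  unify e ~ g
  unify Int ~ Int
  unify (Bool -> b) -> b ~ (g -> Int) -> h
  unify Bool -> b ~ g -> Int
  unify Bool ~ g
  unify b ~ Int
  unify Int ~ h
_ _ : Int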